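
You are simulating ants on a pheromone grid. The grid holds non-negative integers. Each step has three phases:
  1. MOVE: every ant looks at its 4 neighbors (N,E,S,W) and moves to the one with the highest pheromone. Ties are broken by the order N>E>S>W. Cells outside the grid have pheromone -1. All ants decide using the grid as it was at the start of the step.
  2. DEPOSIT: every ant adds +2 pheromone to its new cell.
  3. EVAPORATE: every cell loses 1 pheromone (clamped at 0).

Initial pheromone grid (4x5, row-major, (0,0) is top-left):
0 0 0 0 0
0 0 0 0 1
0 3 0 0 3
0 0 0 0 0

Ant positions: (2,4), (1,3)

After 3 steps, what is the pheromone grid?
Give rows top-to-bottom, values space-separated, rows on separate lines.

After step 1: ants at (1,4),(1,4)
  0 0 0 0 0
  0 0 0 0 4
  0 2 0 0 2
  0 0 0 0 0
After step 2: ants at (2,4),(2,4)
  0 0 0 0 0
  0 0 0 0 3
  0 1 0 0 5
  0 0 0 0 0
After step 3: ants at (1,4),(1,4)
  0 0 0 0 0
  0 0 0 0 6
  0 0 0 0 4
  0 0 0 0 0

0 0 0 0 0
0 0 0 0 6
0 0 0 0 4
0 0 0 0 0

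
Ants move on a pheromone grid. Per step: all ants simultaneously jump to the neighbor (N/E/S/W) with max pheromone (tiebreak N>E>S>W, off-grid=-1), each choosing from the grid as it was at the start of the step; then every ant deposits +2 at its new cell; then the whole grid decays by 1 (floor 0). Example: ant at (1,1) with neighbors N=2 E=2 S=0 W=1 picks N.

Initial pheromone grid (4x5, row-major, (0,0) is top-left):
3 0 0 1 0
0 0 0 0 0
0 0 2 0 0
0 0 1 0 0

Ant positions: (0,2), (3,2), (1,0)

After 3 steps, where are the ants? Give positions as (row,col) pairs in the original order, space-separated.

Step 1: ant0:(0,2)->E->(0,3) | ant1:(3,2)->N->(2,2) | ant2:(1,0)->N->(0,0)
  grid max=4 at (0,0)
Step 2: ant0:(0,3)->E->(0,4) | ant1:(2,2)->N->(1,2) | ant2:(0,0)->E->(0,1)
  grid max=3 at (0,0)
Step 3: ant0:(0,4)->W->(0,3) | ant1:(1,2)->S->(2,2) | ant2:(0,1)->W->(0,0)
  grid max=4 at (0,0)

(0,3) (2,2) (0,0)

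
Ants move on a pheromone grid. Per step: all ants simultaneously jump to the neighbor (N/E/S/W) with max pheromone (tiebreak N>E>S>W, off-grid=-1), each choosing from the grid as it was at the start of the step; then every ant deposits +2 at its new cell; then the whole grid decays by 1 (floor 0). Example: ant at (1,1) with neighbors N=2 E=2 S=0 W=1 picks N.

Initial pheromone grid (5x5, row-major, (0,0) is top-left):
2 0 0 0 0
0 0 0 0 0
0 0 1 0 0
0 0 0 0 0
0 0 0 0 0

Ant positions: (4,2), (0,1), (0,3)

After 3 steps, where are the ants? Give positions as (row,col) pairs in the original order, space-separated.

Step 1: ant0:(4,2)->N->(3,2) | ant1:(0,1)->W->(0,0) | ant2:(0,3)->E->(0,4)
  grid max=3 at (0,0)
Step 2: ant0:(3,2)->N->(2,2) | ant1:(0,0)->E->(0,1) | ant2:(0,4)->S->(1,4)
  grid max=2 at (0,0)
Step 3: ant0:(2,2)->N->(1,2) | ant1:(0,1)->W->(0,0) | ant2:(1,4)->N->(0,4)
  grid max=3 at (0,0)

(1,2) (0,0) (0,4)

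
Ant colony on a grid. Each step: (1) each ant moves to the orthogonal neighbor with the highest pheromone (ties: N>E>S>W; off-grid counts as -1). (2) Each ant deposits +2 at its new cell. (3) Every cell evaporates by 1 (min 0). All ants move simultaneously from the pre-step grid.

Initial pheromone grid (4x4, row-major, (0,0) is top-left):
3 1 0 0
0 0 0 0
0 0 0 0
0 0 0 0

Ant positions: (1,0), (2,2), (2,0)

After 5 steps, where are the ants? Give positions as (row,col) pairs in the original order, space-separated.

Step 1: ant0:(1,0)->N->(0,0) | ant1:(2,2)->N->(1,2) | ant2:(2,0)->N->(1,0)
  grid max=4 at (0,0)
Step 2: ant0:(0,0)->S->(1,0) | ant1:(1,2)->N->(0,2) | ant2:(1,0)->N->(0,0)
  grid max=5 at (0,0)
Step 3: ant0:(1,0)->N->(0,0) | ant1:(0,2)->E->(0,3) | ant2:(0,0)->S->(1,0)
  grid max=6 at (0,0)
Step 4: ant0:(0,0)->S->(1,0) | ant1:(0,3)->S->(1,3) | ant2:(1,0)->N->(0,0)
  grid max=7 at (0,0)
Step 5: ant0:(1,0)->N->(0,0) | ant1:(1,3)->N->(0,3) | ant2:(0,0)->S->(1,0)
  grid max=8 at (0,0)

(0,0) (0,3) (1,0)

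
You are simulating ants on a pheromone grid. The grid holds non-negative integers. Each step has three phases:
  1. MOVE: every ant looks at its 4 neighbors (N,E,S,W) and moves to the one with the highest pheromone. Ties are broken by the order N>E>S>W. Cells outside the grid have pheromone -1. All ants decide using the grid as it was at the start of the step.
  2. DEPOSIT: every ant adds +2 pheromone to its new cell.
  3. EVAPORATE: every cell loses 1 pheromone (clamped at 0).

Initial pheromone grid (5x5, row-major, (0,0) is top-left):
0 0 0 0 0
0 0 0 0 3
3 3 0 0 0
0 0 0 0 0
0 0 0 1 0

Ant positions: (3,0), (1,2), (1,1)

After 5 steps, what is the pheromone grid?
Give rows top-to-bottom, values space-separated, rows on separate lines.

After step 1: ants at (2,0),(0,2),(2,1)
  0 0 1 0 0
  0 0 0 0 2
  4 4 0 0 0
  0 0 0 0 0
  0 0 0 0 0
After step 2: ants at (2,1),(0,3),(2,0)
  0 0 0 1 0
  0 0 0 0 1
  5 5 0 0 0
  0 0 0 0 0
  0 0 0 0 0
After step 3: ants at (2,0),(0,4),(2,1)
  0 0 0 0 1
  0 0 0 0 0
  6 6 0 0 0
  0 0 0 0 0
  0 0 0 0 0
After step 4: ants at (2,1),(1,4),(2,0)
  0 0 0 0 0
  0 0 0 0 1
  7 7 0 0 0
  0 0 0 0 0
  0 0 0 0 0
After step 5: ants at (2,0),(0,4),(2,1)
  0 0 0 0 1
  0 0 0 0 0
  8 8 0 0 0
  0 0 0 0 0
  0 0 0 0 0

0 0 0 0 1
0 0 0 0 0
8 8 0 0 0
0 0 0 0 0
0 0 0 0 0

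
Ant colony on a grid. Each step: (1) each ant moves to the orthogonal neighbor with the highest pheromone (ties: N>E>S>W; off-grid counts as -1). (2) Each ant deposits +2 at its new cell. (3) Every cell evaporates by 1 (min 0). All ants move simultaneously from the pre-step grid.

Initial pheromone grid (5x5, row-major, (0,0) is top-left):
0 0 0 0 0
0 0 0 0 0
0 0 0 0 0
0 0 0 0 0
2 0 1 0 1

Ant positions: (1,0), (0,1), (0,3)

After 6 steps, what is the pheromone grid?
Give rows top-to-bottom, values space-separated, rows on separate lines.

After step 1: ants at (0,0),(0,2),(0,4)
  1 0 1 0 1
  0 0 0 0 0
  0 0 0 0 0
  0 0 0 0 0
  1 0 0 0 0
After step 2: ants at (0,1),(0,3),(1,4)
  0 1 0 1 0
  0 0 0 0 1
  0 0 0 0 0
  0 0 0 0 0
  0 0 0 0 0
After step 3: ants at (0,2),(0,4),(0,4)
  0 0 1 0 3
  0 0 0 0 0
  0 0 0 0 0
  0 0 0 0 0
  0 0 0 0 0
After step 4: ants at (0,3),(1,4),(1,4)
  0 0 0 1 2
  0 0 0 0 3
  0 0 0 0 0
  0 0 0 0 0
  0 0 0 0 0
After step 5: ants at (0,4),(0,4),(0,4)
  0 0 0 0 7
  0 0 0 0 2
  0 0 0 0 0
  0 0 0 0 0
  0 0 0 0 0
After step 6: ants at (1,4),(1,4),(1,4)
  0 0 0 0 6
  0 0 0 0 7
  0 0 0 0 0
  0 0 0 0 0
  0 0 0 0 0

0 0 0 0 6
0 0 0 0 7
0 0 0 0 0
0 0 0 0 0
0 0 0 0 0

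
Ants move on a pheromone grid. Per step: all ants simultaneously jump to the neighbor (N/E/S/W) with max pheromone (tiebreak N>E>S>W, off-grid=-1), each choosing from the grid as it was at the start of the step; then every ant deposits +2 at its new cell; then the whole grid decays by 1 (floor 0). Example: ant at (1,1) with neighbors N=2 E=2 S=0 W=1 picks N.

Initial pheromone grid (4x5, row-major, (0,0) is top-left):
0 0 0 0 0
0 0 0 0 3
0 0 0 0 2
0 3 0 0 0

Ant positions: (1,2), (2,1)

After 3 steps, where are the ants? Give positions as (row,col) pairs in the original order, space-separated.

Step 1: ant0:(1,2)->N->(0,2) | ant1:(2,1)->S->(3,1)
  grid max=4 at (3,1)
Step 2: ant0:(0,2)->E->(0,3) | ant1:(3,1)->N->(2,1)
  grid max=3 at (3,1)
Step 3: ant0:(0,3)->E->(0,4) | ant1:(2,1)->S->(3,1)
  grid max=4 at (3,1)

(0,4) (3,1)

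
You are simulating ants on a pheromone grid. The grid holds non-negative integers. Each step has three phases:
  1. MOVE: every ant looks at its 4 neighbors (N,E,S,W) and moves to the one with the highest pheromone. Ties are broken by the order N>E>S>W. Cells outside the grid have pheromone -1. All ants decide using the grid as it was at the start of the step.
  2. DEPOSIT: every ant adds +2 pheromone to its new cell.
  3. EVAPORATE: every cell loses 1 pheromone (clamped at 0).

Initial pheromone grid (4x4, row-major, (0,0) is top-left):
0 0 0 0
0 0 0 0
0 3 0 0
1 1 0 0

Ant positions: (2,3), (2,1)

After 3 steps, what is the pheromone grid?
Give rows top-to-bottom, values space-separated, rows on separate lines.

After step 1: ants at (1,3),(3,1)
  0 0 0 0
  0 0 0 1
  0 2 0 0
  0 2 0 0
After step 2: ants at (0,3),(2,1)
  0 0 0 1
  0 0 0 0
  0 3 0 0
  0 1 0 0
After step 3: ants at (1,3),(3,1)
  0 0 0 0
  0 0 0 1
  0 2 0 0
  0 2 0 0

0 0 0 0
0 0 0 1
0 2 0 0
0 2 0 0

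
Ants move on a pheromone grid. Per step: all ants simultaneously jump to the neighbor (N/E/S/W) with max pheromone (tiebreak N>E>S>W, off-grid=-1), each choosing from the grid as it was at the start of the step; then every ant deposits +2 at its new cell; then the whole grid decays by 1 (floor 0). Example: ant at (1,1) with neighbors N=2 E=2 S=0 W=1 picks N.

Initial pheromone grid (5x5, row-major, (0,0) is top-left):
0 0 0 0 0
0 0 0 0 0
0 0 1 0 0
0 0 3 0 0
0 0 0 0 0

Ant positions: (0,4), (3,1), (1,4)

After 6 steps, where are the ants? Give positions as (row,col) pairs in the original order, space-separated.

Step 1: ant0:(0,4)->S->(1,4) | ant1:(3,1)->E->(3,2) | ant2:(1,4)->N->(0,4)
  grid max=4 at (3,2)
Step 2: ant0:(1,4)->N->(0,4) | ant1:(3,2)->N->(2,2) | ant2:(0,4)->S->(1,4)
  grid max=3 at (3,2)
Step 3: ant0:(0,4)->S->(1,4) | ant1:(2,2)->S->(3,2) | ant2:(1,4)->N->(0,4)
  grid max=4 at (3,2)
Step 4: ant0:(1,4)->N->(0,4) | ant1:(3,2)->N->(2,2) | ant2:(0,4)->S->(1,4)
  grid max=4 at (0,4)
Step 5: ant0:(0,4)->S->(1,4) | ant1:(2,2)->S->(3,2) | ant2:(1,4)->N->(0,4)
  grid max=5 at (0,4)
Step 6: ant0:(1,4)->N->(0,4) | ant1:(3,2)->N->(2,2) | ant2:(0,4)->S->(1,4)
  grid max=6 at (0,4)

(0,4) (2,2) (1,4)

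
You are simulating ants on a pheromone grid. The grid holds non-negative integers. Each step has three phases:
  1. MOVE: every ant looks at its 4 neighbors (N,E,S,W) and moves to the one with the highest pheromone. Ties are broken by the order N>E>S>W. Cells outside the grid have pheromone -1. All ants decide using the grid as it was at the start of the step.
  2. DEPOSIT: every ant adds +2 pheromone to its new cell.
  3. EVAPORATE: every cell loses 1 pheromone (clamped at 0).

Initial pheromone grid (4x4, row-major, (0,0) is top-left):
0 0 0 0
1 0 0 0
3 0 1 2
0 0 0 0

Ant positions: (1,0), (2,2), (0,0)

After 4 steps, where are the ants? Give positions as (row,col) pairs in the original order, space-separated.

Step 1: ant0:(1,0)->S->(2,0) | ant1:(2,2)->E->(2,3) | ant2:(0,0)->S->(1,0)
  grid max=4 at (2,0)
Step 2: ant0:(2,0)->N->(1,0) | ant1:(2,3)->N->(1,3) | ant2:(1,0)->S->(2,0)
  grid max=5 at (2,0)
Step 3: ant0:(1,0)->S->(2,0) | ant1:(1,3)->S->(2,3) | ant2:(2,0)->N->(1,0)
  grid max=6 at (2,0)
Step 4: ant0:(2,0)->N->(1,0) | ant1:(2,3)->N->(1,3) | ant2:(1,0)->S->(2,0)
  grid max=7 at (2,0)

(1,0) (1,3) (2,0)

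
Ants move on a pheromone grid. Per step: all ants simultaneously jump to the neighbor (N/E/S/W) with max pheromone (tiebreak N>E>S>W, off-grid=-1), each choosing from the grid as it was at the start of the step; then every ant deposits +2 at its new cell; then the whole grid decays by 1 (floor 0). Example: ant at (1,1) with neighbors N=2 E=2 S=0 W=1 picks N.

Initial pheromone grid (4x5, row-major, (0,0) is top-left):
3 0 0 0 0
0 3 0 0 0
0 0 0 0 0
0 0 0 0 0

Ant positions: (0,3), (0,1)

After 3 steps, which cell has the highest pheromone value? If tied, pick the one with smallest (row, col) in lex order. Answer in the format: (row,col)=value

Answer: (1,1)=4

Derivation:
Step 1: ant0:(0,3)->E->(0,4) | ant1:(0,1)->S->(1,1)
  grid max=4 at (1,1)
Step 2: ant0:(0,4)->S->(1,4) | ant1:(1,1)->N->(0,1)
  grid max=3 at (1,1)
Step 3: ant0:(1,4)->N->(0,4) | ant1:(0,1)->S->(1,1)
  grid max=4 at (1,1)
Final grid:
  0 0 0 0 1
  0 4 0 0 0
  0 0 0 0 0
  0 0 0 0 0
Max pheromone 4 at (1,1)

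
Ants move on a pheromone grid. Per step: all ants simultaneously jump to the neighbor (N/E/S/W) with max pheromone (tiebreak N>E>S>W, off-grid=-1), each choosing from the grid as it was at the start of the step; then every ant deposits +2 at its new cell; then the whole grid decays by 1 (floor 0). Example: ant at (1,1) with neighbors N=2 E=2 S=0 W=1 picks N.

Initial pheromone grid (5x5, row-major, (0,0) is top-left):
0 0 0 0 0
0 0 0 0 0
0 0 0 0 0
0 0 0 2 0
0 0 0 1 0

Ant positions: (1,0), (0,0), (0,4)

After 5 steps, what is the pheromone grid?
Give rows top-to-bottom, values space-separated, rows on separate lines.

After step 1: ants at (0,0),(0,1),(1,4)
  1 1 0 0 0
  0 0 0 0 1
  0 0 0 0 0
  0 0 0 1 0
  0 0 0 0 0
After step 2: ants at (0,1),(0,0),(0,4)
  2 2 0 0 1
  0 0 0 0 0
  0 0 0 0 0
  0 0 0 0 0
  0 0 0 0 0
After step 3: ants at (0,0),(0,1),(1,4)
  3 3 0 0 0
  0 0 0 0 1
  0 0 0 0 0
  0 0 0 0 0
  0 0 0 0 0
After step 4: ants at (0,1),(0,0),(0,4)
  4 4 0 0 1
  0 0 0 0 0
  0 0 0 0 0
  0 0 0 0 0
  0 0 0 0 0
After step 5: ants at (0,0),(0,1),(1,4)
  5 5 0 0 0
  0 0 0 0 1
  0 0 0 0 0
  0 0 0 0 0
  0 0 0 0 0

5 5 0 0 0
0 0 0 0 1
0 0 0 0 0
0 0 0 0 0
0 0 0 0 0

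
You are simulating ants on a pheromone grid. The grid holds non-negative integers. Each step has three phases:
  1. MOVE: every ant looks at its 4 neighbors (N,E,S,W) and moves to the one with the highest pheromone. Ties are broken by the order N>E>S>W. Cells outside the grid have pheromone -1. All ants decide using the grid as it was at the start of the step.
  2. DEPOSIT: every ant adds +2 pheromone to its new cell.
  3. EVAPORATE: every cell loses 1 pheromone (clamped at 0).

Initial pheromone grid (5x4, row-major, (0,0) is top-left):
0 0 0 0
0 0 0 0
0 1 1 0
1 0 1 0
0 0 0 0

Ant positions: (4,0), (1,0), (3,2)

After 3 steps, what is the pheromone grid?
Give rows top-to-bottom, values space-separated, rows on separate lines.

After step 1: ants at (3,0),(0,0),(2,2)
  1 0 0 0
  0 0 0 0
  0 0 2 0
  2 0 0 0
  0 0 0 0
After step 2: ants at (2,0),(0,1),(1,2)
  0 1 0 0
  0 0 1 0
  1 0 1 0
  1 0 0 0
  0 0 0 0
After step 3: ants at (3,0),(0,2),(2,2)
  0 0 1 0
  0 0 0 0
  0 0 2 0
  2 0 0 0
  0 0 0 0

0 0 1 0
0 0 0 0
0 0 2 0
2 0 0 0
0 0 0 0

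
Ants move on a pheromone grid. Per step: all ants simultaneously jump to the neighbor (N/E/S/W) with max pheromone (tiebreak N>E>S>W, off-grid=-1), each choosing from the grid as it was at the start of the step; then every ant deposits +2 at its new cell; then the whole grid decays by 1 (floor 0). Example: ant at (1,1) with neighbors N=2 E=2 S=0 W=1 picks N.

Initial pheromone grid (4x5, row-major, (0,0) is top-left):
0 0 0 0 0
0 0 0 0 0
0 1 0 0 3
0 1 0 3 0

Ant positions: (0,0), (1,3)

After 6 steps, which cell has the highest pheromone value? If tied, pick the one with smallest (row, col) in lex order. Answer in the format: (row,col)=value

Answer: (0,4)=5

Derivation:
Step 1: ant0:(0,0)->E->(0,1) | ant1:(1,3)->N->(0,3)
  grid max=2 at (2,4)
Step 2: ant0:(0,1)->E->(0,2) | ant1:(0,3)->E->(0,4)
  grid max=1 at (0,2)
Step 3: ant0:(0,2)->E->(0,3) | ant1:(0,4)->S->(1,4)
  grid max=1 at (0,3)
Step 4: ant0:(0,3)->E->(0,4) | ant1:(1,4)->N->(0,4)
  grid max=3 at (0,4)
Step 5: ant0:(0,4)->S->(1,4) | ant1:(0,4)->S->(1,4)
  grid max=3 at (1,4)
Step 6: ant0:(1,4)->N->(0,4) | ant1:(1,4)->N->(0,4)
  grid max=5 at (0,4)
Final grid:
  0 0 0 0 5
  0 0 0 0 2
  0 0 0 0 0
  0 0 0 0 0
Max pheromone 5 at (0,4)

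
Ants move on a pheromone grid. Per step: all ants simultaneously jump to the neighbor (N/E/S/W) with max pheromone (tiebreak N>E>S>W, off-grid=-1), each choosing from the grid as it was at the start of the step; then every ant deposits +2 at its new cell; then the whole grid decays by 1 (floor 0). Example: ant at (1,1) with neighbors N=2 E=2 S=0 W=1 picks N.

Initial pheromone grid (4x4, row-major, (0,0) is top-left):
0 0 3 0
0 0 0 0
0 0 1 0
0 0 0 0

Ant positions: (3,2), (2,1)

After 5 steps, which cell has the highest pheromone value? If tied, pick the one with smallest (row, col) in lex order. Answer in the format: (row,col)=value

Step 1: ant0:(3,2)->N->(2,2) | ant1:(2,1)->E->(2,2)
  grid max=4 at (2,2)
Step 2: ant0:(2,2)->N->(1,2) | ant1:(2,2)->N->(1,2)
  grid max=3 at (1,2)
Step 3: ant0:(1,2)->S->(2,2) | ant1:(1,2)->S->(2,2)
  grid max=6 at (2,2)
Step 4: ant0:(2,2)->N->(1,2) | ant1:(2,2)->N->(1,2)
  grid max=5 at (1,2)
Step 5: ant0:(1,2)->S->(2,2) | ant1:(1,2)->S->(2,2)
  grid max=8 at (2,2)
Final grid:
  0 0 0 0
  0 0 4 0
  0 0 8 0
  0 0 0 0
Max pheromone 8 at (2,2)

Answer: (2,2)=8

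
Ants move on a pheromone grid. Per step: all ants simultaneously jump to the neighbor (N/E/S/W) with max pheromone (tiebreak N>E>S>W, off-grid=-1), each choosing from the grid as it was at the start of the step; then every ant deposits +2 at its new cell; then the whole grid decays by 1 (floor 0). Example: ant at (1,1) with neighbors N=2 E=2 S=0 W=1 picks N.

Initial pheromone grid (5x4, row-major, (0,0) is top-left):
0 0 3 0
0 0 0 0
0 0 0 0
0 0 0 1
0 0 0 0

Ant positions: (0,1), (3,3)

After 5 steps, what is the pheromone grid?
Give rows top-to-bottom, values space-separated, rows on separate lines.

After step 1: ants at (0,2),(2,3)
  0 0 4 0
  0 0 0 0
  0 0 0 1
  0 0 0 0
  0 0 0 0
After step 2: ants at (0,3),(1,3)
  0 0 3 1
  0 0 0 1
  0 0 0 0
  0 0 0 0
  0 0 0 0
After step 3: ants at (0,2),(0,3)
  0 0 4 2
  0 0 0 0
  0 0 0 0
  0 0 0 0
  0 0 0 0
After step 4: ants at (0,3),(0,2)
  0 0 5 3
  0 0 0 0
  0 0 0 0
  0 0 0 0
  0 0 0 0
After step 5: ants at (0,2),(0,3)
  0 0 6 4
  0 0 0 0
  0 0 0 0
  0 0 0 0
  0 0 0 0

0 0 6 4
0 0 0 0
0 0 0 0
0 0 0 0
0 0 0 0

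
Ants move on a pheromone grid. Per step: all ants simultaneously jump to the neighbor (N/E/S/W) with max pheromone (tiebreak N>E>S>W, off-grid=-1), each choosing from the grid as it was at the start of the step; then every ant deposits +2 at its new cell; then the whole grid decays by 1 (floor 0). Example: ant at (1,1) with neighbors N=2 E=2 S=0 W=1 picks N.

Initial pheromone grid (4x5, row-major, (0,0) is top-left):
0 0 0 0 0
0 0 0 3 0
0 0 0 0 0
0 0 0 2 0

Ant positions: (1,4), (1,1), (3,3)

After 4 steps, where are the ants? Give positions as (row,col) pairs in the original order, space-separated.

Step 1: ant0:(1,4)->W->(1,3) | ant1:(1,1)->N->(0,1) | ant2:(3,3)->N->(2,3)
  grid max=4 at (1,3)
Step 2: ant0:(1,3)->S->(2,3) | ant1:(0,1)->E->(0,2) | ant2:(2,3)->N->(1,3)
  grid max=5 at (1,3)
Step 3: ant0:(2,3)->N->(1,3) | ant1:(0,2)->E->(0,3) | ant2:(1,3)->S->(2,3)
  grid max=6 at (1,3)
Step 4: ant0:(1,3)->S->(2,3) | ant1:(0,3)->S->(1,3) | ant2:(2,3)->N->(1,3)
  grid max=9 at (1,3)

(2,3) (1,3) (1,3)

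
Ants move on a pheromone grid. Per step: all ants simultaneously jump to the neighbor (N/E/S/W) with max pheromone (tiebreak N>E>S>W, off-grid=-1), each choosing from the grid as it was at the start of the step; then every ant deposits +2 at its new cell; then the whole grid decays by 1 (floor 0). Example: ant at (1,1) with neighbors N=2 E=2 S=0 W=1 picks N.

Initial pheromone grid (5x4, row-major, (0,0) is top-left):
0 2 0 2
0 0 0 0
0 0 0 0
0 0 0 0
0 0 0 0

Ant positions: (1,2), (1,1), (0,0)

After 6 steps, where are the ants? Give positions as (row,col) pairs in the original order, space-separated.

Step 1: ant0:(1,2)->N->(0,2) | ant1:(1,1)->N->(0,1) | ant2:(0,0)->E->(0,1)
  grid max=5 at (0,1)
Step 2: ant0:(0,2)->W->(0,1) | ant1:(0,1)->E->(0,2) | ant2:(0,1)->E->(0,2)
  grid max=6 at (0,1)
Step 3: ant0:(0,1)->E->(0,2) | ant1:(0,2)->W->(0,1) | ant2:(0,2)->W->(0,1)
  grid max=9 at (0,1)
Step 4: ant0:(0,2)->W->(0,1) | ant1:(0,1)->E->(0,2) | ant2:(0,1)->E->(0,2)
  grid max=10 at (0,1)
Step 5: ant0:(0,1)->E->(0,2) | ant1:(0,2)->W->(0,1) | ant2:(0,2)->W->(0,1)
  grid max=13 at (0,1)
Step 6: ant0:(0,2)->W->(0,1) | ant1:(0,1)->E->(0,2) | ant2:(0,1)->E->(0,2)
  grid max=14 at (0,1)

(0,1) (0,2) (0,2)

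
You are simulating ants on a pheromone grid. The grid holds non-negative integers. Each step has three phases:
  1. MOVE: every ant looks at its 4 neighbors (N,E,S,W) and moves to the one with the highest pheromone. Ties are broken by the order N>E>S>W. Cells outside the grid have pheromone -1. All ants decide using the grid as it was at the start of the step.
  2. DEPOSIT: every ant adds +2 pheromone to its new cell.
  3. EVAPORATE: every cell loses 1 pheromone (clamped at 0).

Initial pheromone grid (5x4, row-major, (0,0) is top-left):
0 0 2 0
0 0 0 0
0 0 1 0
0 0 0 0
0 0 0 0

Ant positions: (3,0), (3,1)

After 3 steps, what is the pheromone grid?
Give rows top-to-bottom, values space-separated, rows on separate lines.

After step 1: ants at (2,0),(2,1)
  0 0 1 0
  0 0 0 0
  1 1 0 0
  0 0 0 0
  0 0 0 0
After step 2: ants at (2,1),(2,0)
  0 0 0 0
  0 0 0 0
  2 2 0 0
  0 0 0 0
  0 0 0 0
After step 3: ants at (2,0),(2,1)
  0 0 0 0
  0 0 0 0
  3 3 0 0
  0 0 0 0
  0 0 0 0

0 0 0 0
0 0 0 0
3 3 0 0
0 0 0 0
0 0 0 0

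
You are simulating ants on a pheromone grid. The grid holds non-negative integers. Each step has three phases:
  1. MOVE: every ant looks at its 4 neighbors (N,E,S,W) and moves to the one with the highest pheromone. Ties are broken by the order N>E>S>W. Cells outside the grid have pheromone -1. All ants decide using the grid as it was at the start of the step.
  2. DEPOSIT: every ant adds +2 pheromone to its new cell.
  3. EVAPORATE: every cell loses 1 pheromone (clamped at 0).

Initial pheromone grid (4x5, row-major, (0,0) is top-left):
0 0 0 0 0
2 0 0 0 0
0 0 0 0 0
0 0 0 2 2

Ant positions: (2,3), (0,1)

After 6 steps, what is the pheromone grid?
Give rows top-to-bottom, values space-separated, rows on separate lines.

After step 1: ants at (3,3),(0,2)
  0 0 1 0 0
  1 0 0 0 0
  0 0 0 0 0
  0 0 0 3 1
After step 2: ants at (3,4),(0,3)
  0 0 0 1 0
  0 0 0 0 0
  0 0 0 0 0
  0 0 0 2 2
After step 3: ants at (3,3),(0,4)
  0 0 0 0 1
  0 0 0 0 0
  0 0 0 0 0
  0 0 0 3 1
After step 4: ants at (3,4),(1,4)
  0 0 0 0 0
  0 0 0 0 1
  0 0 0 0 0
  0 0 0 2 2
After step 5: ants at (3,3),(0,4)
  0 0 0 0 1
  0 0 0 0 0
  0 0 0 0 0
  0 0 0 3 1
After step 6: ants at (3,4),(1,4)
  0 0 0 0 0
  0 0 0 0 1
  0 0 0 0 0
  0 0 0 2 2

0 0 0 0 0
0 0 0 0 1
0 0 0 0 0
0 0 0 2 2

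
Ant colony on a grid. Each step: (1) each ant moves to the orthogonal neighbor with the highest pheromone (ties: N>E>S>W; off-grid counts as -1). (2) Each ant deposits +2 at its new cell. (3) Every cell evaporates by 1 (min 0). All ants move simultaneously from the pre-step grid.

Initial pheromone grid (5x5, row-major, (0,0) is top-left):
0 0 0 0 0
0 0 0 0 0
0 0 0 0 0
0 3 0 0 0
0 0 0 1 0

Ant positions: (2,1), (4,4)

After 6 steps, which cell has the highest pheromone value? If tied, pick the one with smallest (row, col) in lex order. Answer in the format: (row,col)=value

Step 1: ant0:(2,1)->S->(3,1) | ant1:(4,4)->W->(4,3)
  grid max=4 at (3,1)
Step 2: ant0:(3,1)->N->(2,1) | ant1:(4,3)->N->(3,3)
  grid max=3 at (3,1)
Step 3: ant0:(2,1)->S->(3,1) | ant1:(3,3)->S->(4,3)
  grid max=4 at (3,1)
Step 4: ant0:(3,1)->N->(2,1) | ant1:(4,3)->N->(3,3)
  grid max=3 at (3,1)
Step 5: ant0:(2,1)->S->(3,1) | ant1:(3,3)->S->(4,3)
  grid max=4 at (3,1)
Step 6: ant0:(3,1)->N->(2,1) | ant1:(4,3)->N->(3,3)
  grid max=3 at (3,1)
Final grid:
  0 0 0 0 0
  0 0 0 0 0
  0 1 0 0 0
  0 3 0 1 0
  0 0 0 1 0
Max pheromone 3 at (3,1)

Answer: (3,1)=3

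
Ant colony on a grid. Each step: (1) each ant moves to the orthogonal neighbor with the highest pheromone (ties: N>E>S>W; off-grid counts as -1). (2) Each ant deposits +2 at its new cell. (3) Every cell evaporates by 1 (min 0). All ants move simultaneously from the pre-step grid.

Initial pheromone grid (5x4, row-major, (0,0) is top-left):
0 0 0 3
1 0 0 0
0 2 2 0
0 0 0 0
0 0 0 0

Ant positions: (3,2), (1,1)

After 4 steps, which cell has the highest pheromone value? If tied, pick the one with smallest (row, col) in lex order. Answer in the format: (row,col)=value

Answer: (2,1)=6

Derivation:
Step 1: ant0:(3,2)->N->(2,2) | ant1:(1,1)->S->(2,1)
  grid max=3 at (2,1)
Step 2: ant0:(2,2)->W->(2,1) | ant1:(2,1)->E->(2,2)
  grid max=4 at (2,1)
Step 3: ant0:(2,1)->E->(2,2) | ant1:(2,2)->W->(2,1)
  grid max=5 at (2,1)
Step 4: ant0:(2,2)->W->(2,1) | ant1:(2,1)->E->(2,2)
  grid max=6 at (2,1)
Final grid:
  0 0 0 0
  0 0 0 0
  0 6 6 0
  0 0 0 0
  0 0 0 0
Max pheromone 6 at (2,1)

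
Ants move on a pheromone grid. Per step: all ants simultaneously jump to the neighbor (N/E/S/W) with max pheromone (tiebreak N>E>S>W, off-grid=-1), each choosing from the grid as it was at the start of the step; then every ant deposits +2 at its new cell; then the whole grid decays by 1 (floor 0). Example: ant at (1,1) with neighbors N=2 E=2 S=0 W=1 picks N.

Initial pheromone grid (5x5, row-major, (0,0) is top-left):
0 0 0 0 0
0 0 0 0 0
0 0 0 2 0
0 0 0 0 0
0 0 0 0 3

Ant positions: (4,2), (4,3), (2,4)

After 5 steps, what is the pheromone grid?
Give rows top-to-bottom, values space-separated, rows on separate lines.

After step 1: ants at (3,2),(4,4),(2,3)
  0 0 0 0 0
  0 0 0 0 0
  0 0 0 3 0
  0 0 1 0 0
  0 0 0 0 4
After step 2: ants at (2,2),(3,4),(1,3)
  0 0 0 0 0
  0 0 0 1 0
  0 0 1 2 0
  0 0 0 0 1
  0 0 0 0 3
After step 3: ants at (2,3),(4,4),(2,3)
  0 0 0 0 0
  0 0 0 0 0
  0 0 0 5 0
  0 0 0 0 0
  0 0 0 0 4
After step 4: ants at (1,3),(3,4),(1,3)
  0 0 0 0 0
  0 0 0 3 0
  0 0 0 4 0
  0 0 0 0 1
  0 0 0 0 3
After step 5: ants at (2,3),(4,4),(2,3)
  0 0 0 0 0
  0 0 0 2 0
  0 0 0 7 0
  0 0 0 0 0
  0 0 0 0 4

0 0 0 0 0
0 0 0 2 0
0 0 0 7 0
0 0 0 0 0
0 0 0 0 4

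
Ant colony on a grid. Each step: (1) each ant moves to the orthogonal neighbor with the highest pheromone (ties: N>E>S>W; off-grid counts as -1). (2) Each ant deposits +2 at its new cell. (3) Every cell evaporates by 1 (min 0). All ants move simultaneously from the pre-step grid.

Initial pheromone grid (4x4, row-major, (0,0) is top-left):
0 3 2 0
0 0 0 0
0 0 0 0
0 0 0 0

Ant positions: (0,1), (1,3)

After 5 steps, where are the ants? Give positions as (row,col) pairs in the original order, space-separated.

Step 1: ant0:(0,1)->E->(0,2) | ant1:(1,3)->N->(0,3)
  grid max=3 at (0,2)
Step 2: ant0:(0,2)->W->(0,1) | ant1:(0,3)->W->(0,2)
  grid max=4 at (0,2)
Step 3: ant0:(0,1)->E->(0,2) | ant1:(0,2)->W->(0,1)
  grid max=5 at (0,2)
Step 4: ant0:(0,2)->W->(0,1) | ant1:(0,1)->E->(0,2)
  grid max=6 at (0,2)
Step 5: ant0:(0,1)->E->(0,2) | ant1:(0,2)->W->(0,1)
  grid max=7 at (0,2)

(0,2) (0,1)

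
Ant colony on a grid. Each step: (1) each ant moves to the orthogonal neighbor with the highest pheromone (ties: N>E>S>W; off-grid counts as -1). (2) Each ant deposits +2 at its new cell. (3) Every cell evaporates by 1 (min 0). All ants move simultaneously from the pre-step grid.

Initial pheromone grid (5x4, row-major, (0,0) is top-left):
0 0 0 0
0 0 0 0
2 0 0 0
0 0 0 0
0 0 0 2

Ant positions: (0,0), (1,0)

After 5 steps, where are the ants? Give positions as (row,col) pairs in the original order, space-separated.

Step 1: ant0:(0,0)->E->(0,1) | ant1:(1,0)->S->(2,0)
  grid max=3 at (2,0)
Step 2: ant0:(0,1)->E->(0,2) | ant1:(2,0)->N->(1,0)
  grid max=2 at (2,0)
Step 3: ant0:(0,2)->E->(0,3) | ant1:(1,0)->S->(2,0)
  grid max=3 at (2,0)
Step 4: ant0:(0,3)->S->(1,3) | ant1:(2,0)->N->(1,0)
  grid max=2 at (2,0)
Step 5: ant0:(1,3)->N->(0,3) | ant1:(1,0)->S->(2,0)
  grid max=3 at (2,0)

(0,3) (2,0)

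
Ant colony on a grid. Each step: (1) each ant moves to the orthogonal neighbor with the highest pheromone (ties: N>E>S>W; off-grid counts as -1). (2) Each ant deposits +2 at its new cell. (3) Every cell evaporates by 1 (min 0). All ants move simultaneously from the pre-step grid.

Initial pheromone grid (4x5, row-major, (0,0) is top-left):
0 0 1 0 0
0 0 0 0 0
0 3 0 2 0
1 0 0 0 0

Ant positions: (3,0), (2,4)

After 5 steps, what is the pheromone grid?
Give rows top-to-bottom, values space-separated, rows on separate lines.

After step 1: ants at (2,0),(2,3)
  0 0 0 0 0
  0 0 0 0 0
  1 2 0 3 0
  0 0 0 0 0
After step 2: ants at (2,1),(1,3)
  0 0 0 0 0
  0 0 0 1 0
  0 3 0 2 0
  0 0 0 0 0
After step 3: ants at (1,1),(2,3)
  0 0 0 0 0
  0 1 0 0 0
  0 2 0 3 0
  0 0 0 0 0
After step 4: ants at (2,1),(1,3)
  0 0 0 0 0
  0 0 0 1 0
  0 3 0 2 0
  0 0 0 0 0
After step 5: ants at (1,1),(2,3)
  0 0 0 0 0
  0 1 0 0 0
  0 2 0 3 0
  0 0 0 0 0

0 0 0 0 0
0 1 0 0 0
0 2 0 3 0
0 0 0 0 0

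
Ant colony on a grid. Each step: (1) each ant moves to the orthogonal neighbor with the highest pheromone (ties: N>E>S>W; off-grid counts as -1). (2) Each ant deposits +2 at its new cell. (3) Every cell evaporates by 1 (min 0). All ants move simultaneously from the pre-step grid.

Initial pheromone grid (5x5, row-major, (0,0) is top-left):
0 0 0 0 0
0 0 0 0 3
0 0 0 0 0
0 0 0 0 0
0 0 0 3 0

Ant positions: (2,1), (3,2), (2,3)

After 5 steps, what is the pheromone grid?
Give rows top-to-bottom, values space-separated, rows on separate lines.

After step 1: ants at (1,1),(2,2),(1,3)
  0 0 0 0 0
  0 1 0 1 2
  0 0 1 0 0
  0 0 0 0 0
  0 0 0 2 0
After step 2: ants at (0,1),(1,2),(1,4)
  0 1 0 0 0
  0 0 1 0 3
  0 0 0 0 0
  0 0 0 0 0
  0 0 0 1 0
After step 3: ants at (0,2),(0,2),(0,4)
  0 0 3 0 1
  0 0 0 0 2
  0 0 0 0 0
  0 0 0 0 0
  0 0 0 0 0
After step 4: ants at (0,3),(0,3),(1,4)
  0 0 2 3 0
  0 0 0 0 3
  0 0 0 0 0
  0 0 0 0 0
  0 0 0 0 0
After step 5: ants at (0,2),(0,2),(0,4)
  0 0 5 2 1
  0 0 0 0 2
  0 0 0 0 0
  0 0 0 0 0
  0 0 0 0 0

0 0 5 2 1
0 0 0 0 2
0 0 0 0 0
0 0 0 0 0
0 0 0 0 0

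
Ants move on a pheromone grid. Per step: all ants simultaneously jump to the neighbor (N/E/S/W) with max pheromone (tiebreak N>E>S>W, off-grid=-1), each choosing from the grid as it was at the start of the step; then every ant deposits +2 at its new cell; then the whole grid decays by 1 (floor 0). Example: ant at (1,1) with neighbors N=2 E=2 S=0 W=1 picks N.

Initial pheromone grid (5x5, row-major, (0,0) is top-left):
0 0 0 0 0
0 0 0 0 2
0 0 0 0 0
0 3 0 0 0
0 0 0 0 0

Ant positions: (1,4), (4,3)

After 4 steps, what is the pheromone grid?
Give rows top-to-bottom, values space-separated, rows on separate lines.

After step 1: ants at (0,4),(3,3)
  0 0 0 0 1
  0 0 0 0 1
  0 0 0 0 0
  0 2 0 1 0
  0 0 0 0 0
After step 2: ants at (1,4),(2,3)
  0 0 0 0 0
  0 0 0 0 2
  0 0 0 1 0
  0 1 0 0 0
  0 0 0 0 0
After step 3: ants at (0,4),(1,3)
  0 0 0 0 1
  0 0 0 1 1
  0 0 0 0 0
  0 0 0 0 0
  0 0 0 0 0
After step 4: ants at (1,4),(1,4)
  0 0 0 0 0
  0 0 0 0 4
  0 0 0 0 0
  0 0 0 0 0
  0 0 0 0 0

0 0 0 0 0
0 0 0 0 4
0 0 0 0 0
0 0 0 0 0
0 0 0 0 0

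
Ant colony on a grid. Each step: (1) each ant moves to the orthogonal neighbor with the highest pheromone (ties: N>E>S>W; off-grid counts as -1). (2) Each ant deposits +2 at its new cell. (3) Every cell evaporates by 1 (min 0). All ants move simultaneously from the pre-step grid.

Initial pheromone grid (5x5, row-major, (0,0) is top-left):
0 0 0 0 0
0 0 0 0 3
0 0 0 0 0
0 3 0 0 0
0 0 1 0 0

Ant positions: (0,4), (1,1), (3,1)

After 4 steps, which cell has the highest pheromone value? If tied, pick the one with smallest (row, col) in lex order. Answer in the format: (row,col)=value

Step 1: ant0:(0,4)->S->(1,4) | ant1:(1,1)->N->(0,1) | ant2:(3,1)->N->(2,1)
  grid max=4 at (1,4)
Step 2: ant0:(1,4)->N->(0,4) | ant1:(0,1)->E->(0,2) | ant2:(2,1)->S->(3,1)
  grid max=3 at (1,4)
Step 3: ant0:(0,4)->S->(1,4) | ant1:(0,2)->E->(0,3) | ant2:(3,1)->N->(2,1)
  grid max=4 at (1,4)
Step 4: ant0:(1,4)->N->(0,4) | ant1:(0,3)->E->(0,4) | ant2:(2,1)->S->(3,1)
  grid max=3 at (0,4)
Final grid:
  0 0 0 0 3
  0 0 0 0 3
  0 0 0 0 0
  0 3 0 0 0
  0 0 0 0 0
Max pheromone 3 at (0,4)

Answer: (0,4)=3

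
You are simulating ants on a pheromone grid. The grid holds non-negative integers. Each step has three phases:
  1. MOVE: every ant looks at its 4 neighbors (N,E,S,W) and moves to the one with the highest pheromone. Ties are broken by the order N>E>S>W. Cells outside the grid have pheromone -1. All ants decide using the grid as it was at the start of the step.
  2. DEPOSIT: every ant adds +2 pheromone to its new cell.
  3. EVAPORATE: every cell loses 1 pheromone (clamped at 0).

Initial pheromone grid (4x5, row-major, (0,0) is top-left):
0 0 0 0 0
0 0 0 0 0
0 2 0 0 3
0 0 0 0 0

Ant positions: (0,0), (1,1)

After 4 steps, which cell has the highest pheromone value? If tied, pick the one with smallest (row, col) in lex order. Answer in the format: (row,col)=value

Answer: (2,1)=2

Derivation:
Step 1: ant0:(0,0)->E->(0,1) | ant1:(1,1)->S->(2,1)
  grid max=3 at (2,1)
Step 2: ant0:(0,1)->E->(0,2) | ant1:(2,1)->N->(1,1)
  grid max=2 at (2,1)
Step 3: ant0:(0,2)->E->(0,3) | ant1:(1,1)->S->(2,1)
  grid max=3 at (2,1)
Step 4: ant0:(0,3)->E->(0,4) | ant1:(2,1)->N->(1,1)
  grid max=2 at (2,1)
Final grid:
  0 0 0 0 1
  0 1 0 0 0
  0 2 0 0 0
  0 0 0 0 0
Max pheromone 2 at (2,1)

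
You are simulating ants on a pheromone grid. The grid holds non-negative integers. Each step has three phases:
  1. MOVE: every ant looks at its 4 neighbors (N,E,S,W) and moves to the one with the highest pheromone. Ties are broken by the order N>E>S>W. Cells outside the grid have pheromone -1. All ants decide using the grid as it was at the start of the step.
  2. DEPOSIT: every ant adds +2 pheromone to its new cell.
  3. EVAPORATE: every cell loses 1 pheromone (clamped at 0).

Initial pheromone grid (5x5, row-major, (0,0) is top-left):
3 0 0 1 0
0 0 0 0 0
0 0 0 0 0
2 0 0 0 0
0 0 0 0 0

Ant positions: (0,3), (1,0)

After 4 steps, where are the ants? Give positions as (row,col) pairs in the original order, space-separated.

Step 1: ant0:(0,3)->E->(0,4) | ant1:(1,0)->N->(0,0)
  grid max=4 at (0,0)
Step 2: ant0:(0,4)->S->(1,4) | ant1:(0,0)->E->(0,1)
  grid max=3 at (0,0)
Step 3: ant0:(1,4)->N->(0,4) | ant1:(0,1)->W->(0,0)
  grid max=4 at (0,0)
Step 4: ant0:(0,4)->S->(1,4) | ant1:(0,0)->E->(0,1)
  grid max=3 at (0,0)

(1,4) (0,1)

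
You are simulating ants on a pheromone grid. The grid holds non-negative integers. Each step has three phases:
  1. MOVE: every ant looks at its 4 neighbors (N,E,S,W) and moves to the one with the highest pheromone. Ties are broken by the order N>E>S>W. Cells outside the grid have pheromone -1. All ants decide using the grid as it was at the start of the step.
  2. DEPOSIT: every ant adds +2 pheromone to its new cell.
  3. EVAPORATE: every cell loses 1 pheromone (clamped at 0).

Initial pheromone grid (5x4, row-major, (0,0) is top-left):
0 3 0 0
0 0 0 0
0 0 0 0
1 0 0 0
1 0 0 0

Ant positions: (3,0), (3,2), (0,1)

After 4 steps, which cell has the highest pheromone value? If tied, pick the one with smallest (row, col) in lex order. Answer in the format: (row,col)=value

Answer: (0,1)=5

Derivation:
Step 1: ant0:(3,0)->S->(4,0) | ant1:(3,2)->N->(2,2) | ant2:(0,1)->E->(0,2)
  grid max=2 at (0,1)
Step 2: ant0:(4,0)->N->(3,0) | ant1:(2,2)->N->(1,2) | ant2:(0,2)->W->(0,1)
  grid max=3 at (0,1)
Step 3: ant0:(3,0)->S->(4,0) | ant1:(1,2)->N->(0,2) | ant2:(0,1)->E->(0,2)
  grid max=3 at (0,2)
Step 4: ant0:(4,0)->N->(3,0) | ant1:(0,2)->W->(0,1) | ant2:(0,2)->W->(0,1)
  grid max=5 at (0,1)
Final grid:
  0 5 2 0
  0 0 0 0
  0 0 0 0
  1 0 0 0
  1 0 0 0
Max pheromone 5 at (0,1)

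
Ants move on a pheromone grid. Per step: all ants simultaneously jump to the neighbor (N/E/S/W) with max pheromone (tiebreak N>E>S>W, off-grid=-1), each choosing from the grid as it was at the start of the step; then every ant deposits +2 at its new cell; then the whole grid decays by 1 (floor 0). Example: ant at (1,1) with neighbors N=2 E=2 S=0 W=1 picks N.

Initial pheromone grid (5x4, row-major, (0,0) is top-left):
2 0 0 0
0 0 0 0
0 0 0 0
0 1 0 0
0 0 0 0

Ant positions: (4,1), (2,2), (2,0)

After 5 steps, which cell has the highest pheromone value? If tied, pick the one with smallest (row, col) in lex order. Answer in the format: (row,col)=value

Step 1: ant0:(4,1)->N->(3,1) | ant1:(2,2)->N->(1,2) | ant2:(2,0)->N->(1,0)
  grid max=2 at (3,1)
Step 2: ant0:(3,1)->N->(2,1) | ant1:(1,2)->N->(0,2) | ant2:(1,0)->N->(0,0)
  grid max=2 at (0,0)
Step 3: ant0:(2,1)->S->(3,1) | ant1:(0,2)->E->(0,3) | ant2:(0,0)->E->(0,1)
  grid max=2 at (3,1)
Step 4: ant0:(3,1)->N->(2,1) | ant1:(0,3)->S->(1,3) | ant2:(0,1)->W->(0,0)
  grid max=2 at (0,0)
Step 5: ant0:(2,1)->S->(3,1) | ant1:(1,3)->N->(0,3) | ant2:(0,0)->E->(0,1)
  grid max=2 at (3,1)
Final grid:
  1 1 0 1
  0 0 0 0
  0 0 0 0
  0 2 0 0
  0 0 0 0
Max pheromone 2 at (3,1)

Answer: (3,1)=2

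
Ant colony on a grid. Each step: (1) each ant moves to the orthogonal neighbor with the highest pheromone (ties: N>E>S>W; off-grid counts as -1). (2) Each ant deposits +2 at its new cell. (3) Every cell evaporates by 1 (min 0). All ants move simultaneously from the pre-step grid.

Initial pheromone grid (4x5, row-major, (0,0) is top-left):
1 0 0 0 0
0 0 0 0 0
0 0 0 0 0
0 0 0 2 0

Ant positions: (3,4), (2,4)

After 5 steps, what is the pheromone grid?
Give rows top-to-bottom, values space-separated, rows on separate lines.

After step 1: ants at (3,3),(1,4)
  0 0 0 0 0
  0 0 0 0 1
  0 0 0 0 0
  0 0 0 3 0
After step 2: ants at (2,3),(0,4)
  0 0 0 0 1
  0 0 0 0 0
  0 0 0 1 0
  0 0 0 2 0
After step 3: ants at (3,3),(1,4)
  0 0 0 0 0
  0 0 0 0 1
  0 0 0 0 0
  0 0 0 3 0
After step 4: ants at (2,3),(0,4)
  0 0 0 0 1
  0 0 0 0 0
  0 0 0 1 0
  0 0 0 2 0
After step 5: ants at (3,3),(1,4)
  0 0 0 0 0
  0 0 0 0 1
  0 0 0 0 0
  0 0 0 3 0

0 0 0 0 0
0 0 0 0 1
0 0 0 0 0
0 0 0 3 0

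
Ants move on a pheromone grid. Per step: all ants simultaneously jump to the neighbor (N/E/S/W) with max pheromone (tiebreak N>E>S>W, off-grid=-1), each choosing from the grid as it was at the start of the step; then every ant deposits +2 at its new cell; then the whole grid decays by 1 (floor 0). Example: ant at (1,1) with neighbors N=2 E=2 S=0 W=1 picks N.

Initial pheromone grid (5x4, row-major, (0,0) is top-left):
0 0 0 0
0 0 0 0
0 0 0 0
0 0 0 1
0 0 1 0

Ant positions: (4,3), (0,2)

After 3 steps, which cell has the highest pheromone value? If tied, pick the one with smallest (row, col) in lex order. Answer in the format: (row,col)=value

Step 1: ant0:(4,3)->N->(3,3) | ant1:(0,2)->E->(0,3)
  grid max=2 at (3,3)
Step 2: ant0:(3,3)->N->(2,3) | ant1:(0,3)->S->(1,3)
  grid max=1 at (1,3)
Step 3: ant0:(2,3)->N->(1,3) | ant1:(1,3)->S->(2,3)
  grid max=2 at (1,3)
Final grid:
  0 0 0 0
  0 0 0 2
  0 0 0 2
  0 0 0 0
  0 0 0 0
Max pheromone 2 at (1,3)

Answer: (1,3)=2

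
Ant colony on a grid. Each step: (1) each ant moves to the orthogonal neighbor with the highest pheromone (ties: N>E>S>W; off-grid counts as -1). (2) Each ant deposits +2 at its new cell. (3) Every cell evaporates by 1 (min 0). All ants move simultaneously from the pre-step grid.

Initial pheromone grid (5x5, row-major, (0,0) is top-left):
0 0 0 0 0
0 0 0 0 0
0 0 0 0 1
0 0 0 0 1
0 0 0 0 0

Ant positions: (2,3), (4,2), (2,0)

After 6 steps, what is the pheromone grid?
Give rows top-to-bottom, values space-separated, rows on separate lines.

After step 1: ants at (2,4),(3,2),(1,0)
  0 0 0 0 0
  1 0 0 0 0
  0 0 0 0 2
  0 0 1 0 0
  0 0 0 0 0
After step 2: ants at (1,4),(2,2),(0,0)
  1 0 0 0 0
  0 0 0 0 1
  0 0 1 0 1
  0 0 0 0 0
  0 0 0 0 0
After step 3: ants at (2,4),(1,2),(0,1)
  0 1 0 0 0
  0 0 1 0 0
  0 0 0 0 2
  0 0 0 0 0
  0 0 0 0 0
After step 4: ants at (1,4),(0,2),(0,2)
  0 0 3 0 0
  0 0 0 0 1
  0 0 0 0 1
  0 0 0 0 0
  0 0 0 0 0
After step 5: ants at (2,4),(0,3),(0,3)
  0 0 2 3 0
  0 0 0 0 0
  0 0 0 0 2
  0 0 0 0 0
  0 0 0 0 0
After step 6: ants at (1,4),(0,2),(0,2)
  0 0 5 2 0
  0 0 0 0 1
  0 0 0 0 1
  0 0 0 0 0
  0 0 0 0 0

0 0 5 2 0
0 0 0 0 1
0 0 0 0 1
0 0 0 0 0
0 0 0 0 0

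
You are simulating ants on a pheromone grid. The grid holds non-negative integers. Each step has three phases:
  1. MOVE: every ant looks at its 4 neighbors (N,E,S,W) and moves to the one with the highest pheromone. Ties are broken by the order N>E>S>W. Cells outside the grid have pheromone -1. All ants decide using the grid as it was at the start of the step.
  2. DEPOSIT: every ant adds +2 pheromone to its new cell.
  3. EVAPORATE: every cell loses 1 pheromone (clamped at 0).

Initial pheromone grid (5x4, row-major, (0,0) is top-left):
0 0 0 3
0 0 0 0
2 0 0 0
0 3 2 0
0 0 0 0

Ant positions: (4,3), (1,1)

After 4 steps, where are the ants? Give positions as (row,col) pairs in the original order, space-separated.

Step 1: ant0:(4,3)->N->(3,3) | ant1:(1,1)->N->(0,1)
  grid max=2 at (0,3)
Step 2: ant0:(3,3)->W->(3,2) | ant1:(0,1)->E->(0,2)
  grid max=2 at (3,2)
Step 3: ant0:(3,2)->W->(3,1) | ant1:(0,2)->E->(0,3)
  grid max=2 at (0,3)
Step 4: ant0:(3,1)->E->(3,2) | ant1:(0,3)->S->(1,3)
  grid max=2 at (3,2)

(3,2) (1,3)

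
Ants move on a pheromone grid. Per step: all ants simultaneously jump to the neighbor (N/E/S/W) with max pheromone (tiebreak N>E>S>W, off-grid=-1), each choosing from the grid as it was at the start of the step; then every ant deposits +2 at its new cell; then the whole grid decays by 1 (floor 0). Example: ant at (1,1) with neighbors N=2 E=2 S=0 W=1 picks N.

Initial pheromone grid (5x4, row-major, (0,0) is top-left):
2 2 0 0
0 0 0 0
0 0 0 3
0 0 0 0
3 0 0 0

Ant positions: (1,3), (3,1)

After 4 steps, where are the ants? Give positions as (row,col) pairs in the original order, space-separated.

Step 1: ant0:(1,3)->S->(2,3) | ant1:(3,1)->N->(2,1)
  grid max=4 at (2,3)
Step 2: ant0:(2,3)->N->(1,3) | ant1:(2,1)->N->(1,1)
  grid max=3 at (2,3)
Step 3: ant0:(1,3)->S->(2,3) | ant1:(1,1)->N->(0,1)
  grid max=4 at (2,3)
Step 4: ant0:(2,3)->N->(1,3) | ant1:(0,1)->E->(0,2)
  grid max=3 at (2,3)

(1,3) (0,2)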